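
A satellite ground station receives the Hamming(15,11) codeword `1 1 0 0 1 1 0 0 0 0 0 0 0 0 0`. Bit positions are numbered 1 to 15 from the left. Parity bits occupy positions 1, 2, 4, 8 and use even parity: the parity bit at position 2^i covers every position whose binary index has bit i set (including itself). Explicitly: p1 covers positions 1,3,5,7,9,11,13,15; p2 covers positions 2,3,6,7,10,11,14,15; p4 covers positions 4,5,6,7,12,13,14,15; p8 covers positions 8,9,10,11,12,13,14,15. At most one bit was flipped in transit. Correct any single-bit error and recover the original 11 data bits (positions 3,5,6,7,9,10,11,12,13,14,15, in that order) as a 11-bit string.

s1: b1⊕b3⊕b5⊕b7⊕b9⊕b11⊕b13⊕b15 = 1⊕0⊕1⊕0⊕0⊕0⊕0⊕0 = 0
s2: b2⊕b3⊕b6⊕b7⊕b10⊕b11⊕b14⊕b15 = 1⊕0⊕1⊕0⊕0⊕0⊕0⊕0 = 0
s4: b4⊕b5⊕b6⊕b7⊕b12⊕b13⊕b14⊕b15 = 0⊕1⊕1⊕0⊕0⊕0⊕0⊕0 = 0
s8: b8⊕b9⊕b10⊕b11⊕b12⊕b13⊕b14⊕b15 = 0⊕0⊕0⊕0⊕0⊕0⊕0⊕0 = 0
Syndrome (s8...s1) = 0000 → position 0 (no error).
No correction needed.
Data bits at positions 3,5,6,7,9,10,11,12,13,14,15: 01100000000

01100000000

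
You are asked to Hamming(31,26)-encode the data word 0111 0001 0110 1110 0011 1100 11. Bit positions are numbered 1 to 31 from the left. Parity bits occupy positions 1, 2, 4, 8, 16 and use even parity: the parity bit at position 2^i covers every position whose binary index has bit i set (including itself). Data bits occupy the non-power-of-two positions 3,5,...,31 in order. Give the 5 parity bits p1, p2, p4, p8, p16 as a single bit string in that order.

Place data bits at non-power-of-two positions: b3=0, b5=1, b6=1, b7=1, b9=0, b10=0, b11=0, b12=1, b13=0, b14=1, b15=1, b17=0, b18=1, b19=1, b20=1, b21=0, b22=0, b23=0, b24=1, b25=1, b26=1, b27=1, b28=0, b29=0, b30=1, b31=1.
p1 = XOR of data positions {3,5,7,9,11,13,15,17,19,21,23,25,27,29,31} = 0⊕1⊕1⊕0⊕0⊕0⊕1⊕0⊕1⊕0⊕0⊕1⊕1⊕0⊕1 = 1
p2 = XOR of data positions {3,6,7,10,11,14,15,18,19,22,23,26,27,30,31} = 0⊕1⊕1⊕0⊕0⊕1⊕1⊕1⊕1⊕0⊕0⊕1⊕1⊕1⊕1 = 0
p4 = XOR of data positions {5,6,7,12,13,14,15,20,21,22,23,28,29,30,31} = 1⊕1⊕1⊕1⊕0⊕1⊕1⊕1⊕0⊕0⊕0⊕0⊕0⊕1⊕1 = 1
p8 = XOR of data positions {9,10,11,12,13,14,15,24,25,26,27,28,29,30,31} = 0⊕0⊕0⊕1⊕0⊕1⊕1⊕1⊕1⊕1⊕1⊕0⊕0⊕1⊕1 = 1
p16 = XOR of data positions {17,18,19,20,21,22,23,24,25,26,27,28,29,30,31} = 0⊕1⊕1⊕1⊕0⊕0⊕0⊕1⊕1⊕1⊕1⊕0⊕0⊕1⊕1 = 1
Parity bits p1,p2,p4,p8,p16 = 10111

10111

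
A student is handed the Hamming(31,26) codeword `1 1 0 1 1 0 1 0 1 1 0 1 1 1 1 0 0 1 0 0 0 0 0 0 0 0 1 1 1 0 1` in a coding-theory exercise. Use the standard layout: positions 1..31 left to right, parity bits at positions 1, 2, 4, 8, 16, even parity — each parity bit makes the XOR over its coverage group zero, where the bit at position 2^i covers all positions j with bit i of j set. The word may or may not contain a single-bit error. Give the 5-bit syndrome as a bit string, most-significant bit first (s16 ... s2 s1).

s1: b1⊕b3⊕b5⊕b7⊕b9⊕b11⊕b13⊕b15⊕b17⊕b19⊕b21⊕b23⊕b25⊕b27⊕b29⊕b31 = 1⊕0⊕1⊕1⊕1⊕0⊕1⊕1⊕0⊕0⊕0⊕0⊕0⊕1⊕1⊕1 = 1
s2: b2⊕b3⊕b6⊕b7⊕b10⊕b11⊕b14⊕b15⊕b18⊕b19⊕b22⊕b23⊕b26⊕b27⊕b30⊕b31 = 1⊕0⊕0⊕1⊕1⊕0⊕1⊕1⊕1⊕0⊕0⊕0⊕0⊕1⊕0⊕1 = 0
s4: b4⊕b5⊕b6⊕b7⊕b12⊕b13⊕b14⊕b15⊕b20⊕b21⊕b22⊕b23⊕b28⊕b29⊕b30⊕b31 = 1⊕1⊕0⊕1⊕1⊕1⊕1⊕1⊕0⊕0⊕0⊕0⊕1⊕1⊕0⊕1 = 0
s8: b8⊕b9⊕b10⊕b11⊕b12⊕b13⊕b14⊕b15⊕b24⊕b25⊕b26⊕b27⊕b28⊕b29⊕b30⊕b31 = 0⊕1⊕1⊕0⊕1⊕1⊕1⊕1⊕0⊕0⊕0⊕1⊕1⊕1⊕0⊕1 = 0
s16: b16⊕b17⊕b18⊕b19⊕b20⊕b21⊕b22⊕b23⊕b24⊕b25⊕b26⊕b27⊕b28⊕b29⊕b30⊕b31 = 0⊕0⊕1⊕0⊕0⊕0⊕0⊕0⊕0⊕0⊕0⊕1⊕1⊕1⊕0⊕1 = 1
Syndrome (s16...s1) = 10001 → position 17.

10001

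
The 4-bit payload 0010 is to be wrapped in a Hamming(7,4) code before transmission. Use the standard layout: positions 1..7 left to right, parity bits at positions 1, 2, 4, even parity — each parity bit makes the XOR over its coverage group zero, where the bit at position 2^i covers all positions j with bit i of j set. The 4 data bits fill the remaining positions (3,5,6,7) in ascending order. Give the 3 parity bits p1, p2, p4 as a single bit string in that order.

Place data bits at non-power-of-two positions: b3=0, b5=0, b6=1, b7=0.
p1 = XOR of data positions {3,5,7} = 0⊕0⊕0 = 0
p2 = XOR of data positions {3,6,7} = 0⊕1⊕0 = 1
p4 = XOR of data positions {5,6,7} = 0⊕1⊕0 = 1
Parity bits p1,p2,p4 = 011

011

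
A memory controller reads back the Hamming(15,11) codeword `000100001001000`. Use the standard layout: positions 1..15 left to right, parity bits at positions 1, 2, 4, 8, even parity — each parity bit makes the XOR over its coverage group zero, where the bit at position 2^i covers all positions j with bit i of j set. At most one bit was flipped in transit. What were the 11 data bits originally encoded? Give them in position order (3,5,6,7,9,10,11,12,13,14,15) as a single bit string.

00001001000

s1: b1⊕b3⊕b5⊕b7⊕b9⊕b11⊕b13⊕b15 = 0⊕0⊕0⊕0⊕1⊕0⊕0⊕0 = 1
s2: b2⊕b3⊕b6⊕b7⊕b10⊕b11⊕b14⊕b15 = 0⊕0⊕0⊕0⊕0⊕0⊕0⊕0 = 0
s4: b4⊕b5⊕b6⊕b7⊕b12⊕b13⊕b14⊕b15 = 1⊕0⊕0⊕0⊕1⊕0⊕0⊕0 = 0
s8: b8⊕b9⊕b10⊕b11⊕b12⊕b13⊕b14⊕b15 = 0⊕1⊕0⊕0⊕1⊕0⊕0⊕0 = 0
Syndrome (s8...s1) = 0001 → position 1.
Flip bit 1: corrected codeword = 100100001001000
Data bits at positions 3,5,6,7,9,10,11,12,13,14,15: 00001001000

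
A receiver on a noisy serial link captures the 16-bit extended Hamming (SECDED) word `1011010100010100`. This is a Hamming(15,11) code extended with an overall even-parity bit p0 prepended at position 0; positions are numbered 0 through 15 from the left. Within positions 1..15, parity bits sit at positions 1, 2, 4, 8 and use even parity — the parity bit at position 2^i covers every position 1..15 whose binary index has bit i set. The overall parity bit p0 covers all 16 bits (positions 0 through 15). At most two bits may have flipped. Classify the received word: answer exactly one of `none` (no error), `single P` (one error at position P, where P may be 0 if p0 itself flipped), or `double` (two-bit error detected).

s1: b1⊕b3⊕b5⊕b7⊕b9⊕b11⊕b13⊕b15 = 0⊕1⊕1⊕1⊕0⊕1⊕1⊕0 = 1
s2: b2⊕b3⊕b6⊕b7⊕b10⊕b11⊕b14⊕b15 = 1⊕1⊕0⊕1⊕0⊕1⊕0⊕0 = 0
s4: b4⊕b5⊕b6⊕b7⊕b12⊕b13⊕b14⊕b15 = 0⊕1⊕0⊕1⊕0⊕1⊕0⊕0 = 1
s8: b8⊕b9⊕b10⊕b11⊕b12⊕b13⊕b14⊕b15 = 0⊕0⊕0⊕1⊕0⊕1⊕0⊕0 = 0
Syndrome (s8...s1) = 0101 → position 5.
Overall parity (XOR of all 16 bits, including p0): 1⊕0⊕1⊕1⊕0⊕1⊕0⊕1⊕0⊕0⊕0⊕1⊕0⊕1⊕0⊕0 = 1
Overall=1, syndrome position=5 → single-bit error at position 5.

single 5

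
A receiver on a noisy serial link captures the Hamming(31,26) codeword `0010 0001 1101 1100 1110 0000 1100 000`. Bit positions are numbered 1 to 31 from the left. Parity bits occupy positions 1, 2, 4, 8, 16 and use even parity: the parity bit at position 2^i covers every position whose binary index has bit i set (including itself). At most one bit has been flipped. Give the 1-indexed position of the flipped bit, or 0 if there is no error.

20

s1: b1⊕b3⊕b5⊕b7⊕b9⊕b11⊕b13⊕b15⊕b17⊕b19⊕b21⊕b23⊕b25⊕b27⊕b29⊕b31 = 0⊕1⊕0⊕0⊕1⊕0⊕1⊕0⊕1⊕1⊕0⊕0⊕1⊕0⊕0⊕0 = 0
s2: b2⊕b3⊕b6⊕b7⊕b10⊕b11⊕b14⊕b15⊕b18⊕b19⊕b22⊕b23⊕b26⊕b27⊕b30⊕b31 = 0⊕1⊕0⊕0⊕1⊕0⊕1⊕0⊕1⊕1⊕0⊕0⊕1⊕0⊕0⊕0 = 0
s4: b4⊕b5⊕b6⊕b7⊕b12⊕b13⊕b14⊕b15⊕b20⊕b21⊕b22⊕b23⊕b28⊕b29⊕b30⊕b31 = 0⊕0⊕0⊕0⊕1⊕1⊕1⊕0⊕0⊕0⊕0⊕0⊕0⊕0⊕0⊕0 = 1
s8: b8⊕b9⊕b10⊕b11⊕b12⊕b13⊕b14⊕b15⊕b24⊕b25⊕b26⊕b27⊕b28⊕b29⊕b30⊕b31 = 1⊕1⊕1⊕0⊕1⊕1⊕1⊕0⊕0⊕1⊕1⊕0⊕0⊕0⊕0⊕0 = 0
s16: b16⊕b17⊕b18⊕b19⊕b20⊕b21⊕b22⊕b23⊕b24⊕b25⊕b26⊕b27⊕b28⊕b29⊕b30⊕b31 = 0⊕1⊕1⊕1⊕0⊕0⊕0⊕0⊕0⊕1⊕1⊕0⊕0⊕0⊕0⊕0 = 1
Syndrome (s16...s1) = 10100 → position 20.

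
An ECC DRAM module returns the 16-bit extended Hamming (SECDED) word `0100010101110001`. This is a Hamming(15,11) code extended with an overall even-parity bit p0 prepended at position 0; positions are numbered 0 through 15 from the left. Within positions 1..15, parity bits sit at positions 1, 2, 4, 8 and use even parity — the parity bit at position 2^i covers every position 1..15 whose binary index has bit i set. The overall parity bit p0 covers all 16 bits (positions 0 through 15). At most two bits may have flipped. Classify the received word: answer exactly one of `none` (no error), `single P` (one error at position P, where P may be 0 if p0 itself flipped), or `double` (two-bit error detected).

single 4

s1: b1⊕b3⊕b5⊕b7⊕b9⊕b11⊕b13⊕b15 = 1⊕0⊕1⊕1⊕1⊕1⊕0⊕1 = 0
s2: b2⊕b3⊕b6⊕b7⊕b10⊕b11⊕b14⊕b15 = 0⊕0⊕0⊕1⊕1⊕1⊕0⊕1 = 0
s4: b4⊕b5⊕b6⊕b7⊕b12⊕b13⊕b14⊕b15 = 0⊕1⊕0⊕1⊕0⊕0⊕0⊕1 = 1
s8: b8⊕b9⊕b10⊕b11⊕b12⊕b13⊕b14⊕b15 = 0⊕1⊕1⊕1⊕0⊕0⊕0⊕1 = 0
Syndrome (s8...s1) = 0100 → position 4.
Overall parity (XOR of all 16 bits, including p0): 0⊕1⊕0⊕0⊕0⊕1⊕0⊕1⊕0⊕1⊕1⊕1⊕0⊕0⊕0⊕1 = 1
Overall=1, syndrome position=4 → single-bit error at position 4.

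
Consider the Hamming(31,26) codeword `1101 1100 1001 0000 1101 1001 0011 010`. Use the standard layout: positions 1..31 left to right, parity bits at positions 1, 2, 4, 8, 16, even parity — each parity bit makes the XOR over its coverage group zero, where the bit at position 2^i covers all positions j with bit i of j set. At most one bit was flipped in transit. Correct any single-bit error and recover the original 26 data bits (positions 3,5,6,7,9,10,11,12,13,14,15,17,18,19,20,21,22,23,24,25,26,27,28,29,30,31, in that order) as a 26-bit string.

01101001000110110010011010

s1: b1⊕b3⊕b5⊕b7⊕b9⊕b11⊕b13⊕b15⊕b17⊕b19⊕b21⊕b23⊕b25⊕b27⊕b29⊕b31 = 1⊕0⊕1⊕0⊕1⊕0⊕0⊕0⊕1⊕0⊕1⊕0⊕0⊕1⊕0⊕0 = 0
s2: b2⊕b3⊕b6⊕b7⊕b10⊕b11⊕b14⊕b15⊕b18⊕b19⊕b22⊕b23⊕b26⊕b27⊕b30⊕b31 = 1⊕0⊕1⊕0⊕0⊕0⊕0⊕0⊕1⊕0⊕0⊕0⊕0⊕1⊕1⊕0 = 1
s4: b4⊕b5⊕b6⊕b7⊕b12⊕b13⊕b14⊕b15⊕b20⊕b21⊕b22⊕b23⊕b28⊕b29⊕b30⊕b31 = 1⊕1⊕1⊕0⊕1⊕0⊕0⊕0⊕1⊕1⊕0⊕0⊕1⊕0⊕1⊕0 = 0
s8: b8⊕b9⊕b10⊕b11⊕b12⊕b13⊕b14⊕b15⊕b24⊕b25⊕b26⊕b27⊕b28⊕b29⊕b30⊕b31 = 0⊕1⊕0⊕0⊕1⊕0⊕0⊕0⊕1⊕0⊕0⊕1⊕1⊕0⊕1⊕0 = 0
s16: b16⊕b17⊕b18⊕b19⊕b20⊕b21⊕b22⊕b23⊕b24⊕b25⊕b26⊕b27⊕b28⊕b29⊕b30⊕b31 = 0⊕1⊕1⊕0⊕1⊕1⊕0⊕0⊕1⊕0⊕0⊕1⊕1⊕0⊕1⊕0 = 0
Syndrome (s16...s1) = 00010 → position 2.
Flip bit 2: corrected codeword = 1001110010010000110110010011010
Data bits at positions 3,5,6,7,9,10,11,12,13,14,15,17,18,19,20,21,22,23,24,25,26,27,28,29,30,31: 01101001000110110010011010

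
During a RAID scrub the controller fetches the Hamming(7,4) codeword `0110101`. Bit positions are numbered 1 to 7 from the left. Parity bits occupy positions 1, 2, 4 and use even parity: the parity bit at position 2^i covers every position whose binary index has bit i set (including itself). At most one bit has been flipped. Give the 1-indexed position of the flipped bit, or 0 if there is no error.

s1: b1⊕b3⊕b5⊕b7 = 0⊕1⊕1⊕1 = 1
s2: b2⊕b3⊕b6⊕b7 = 1⊕1⊕0⊕1 = 1
s4: b4⊕b5⊕b6⊕b7 = 0⊕1⊕0⊕1 = 0
Syndrome (s4...s1) = 011 → position 3.

3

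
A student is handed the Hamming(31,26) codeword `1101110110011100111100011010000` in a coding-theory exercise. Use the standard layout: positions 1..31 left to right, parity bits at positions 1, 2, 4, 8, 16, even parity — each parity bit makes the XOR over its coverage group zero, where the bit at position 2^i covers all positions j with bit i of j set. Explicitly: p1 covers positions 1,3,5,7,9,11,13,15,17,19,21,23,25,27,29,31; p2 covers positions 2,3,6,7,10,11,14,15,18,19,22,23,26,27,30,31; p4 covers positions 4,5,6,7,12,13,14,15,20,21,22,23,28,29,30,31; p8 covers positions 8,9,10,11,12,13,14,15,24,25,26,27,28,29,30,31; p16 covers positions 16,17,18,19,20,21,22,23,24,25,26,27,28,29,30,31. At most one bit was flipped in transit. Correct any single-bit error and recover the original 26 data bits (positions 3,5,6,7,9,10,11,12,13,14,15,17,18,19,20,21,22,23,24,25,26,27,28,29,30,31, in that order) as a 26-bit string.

s1: b1⊕b3⊕b5⊕b7⊕b9⊕b11⊕b13⊕b15⊕b17⊕b19⊕b21⊕b23⊕b25⊕b27⊕b29⊕b31 = 1⊕0⊕1⊕0⊕1⊕0⊕1⊕0⊕1⊕1⊕0⊕0⊕1⊕1⊕0⊕0 = 0
s2: b2⊕b3⊕b6⊕b7⊕b10⊕b11⊕b14⊕b15⊕b18⊕b19⊕b22⊕b23⊕b26⊕b27⊕b30⊕b31 = 1⊕0⊕1⊕0⊕0⊕0⊕1⊕0⊕1⊕1⊕0⊕0⊕0⊕1⊕0⊕0 = 0
s4: b4⊕b5⊕b6⊕b7⊕b12⊕b13⊕b14⊕b15⊕b20⊕b21⊕b22⊕b23⊕b28⊕b29⊕b30⊕b31 = 1⊕1⊕1⊕0⊕1⊕1⊕1⊕0⊕1⊕0⊕0⊕0⊕0⊕0⊕0⊕0 = 1
s8: b8⊕b9⊕b10⊕b11⊕b12⊕b13⊕b14⊕b15⊕b24⊕b25⊕b26⊕b27⊕b28⊕b29⊕b30⊕b31 = 1⊕1⊕0⊕0⊕1⊕1⊕1⊕0⊕1⊕1⊕0⊕1⊕0⊕0⊕0⊕0 = 0
s16: b16⊕b17⊕b18⊕b19⊕b20⊕b21⊕b22⊕b23⊕b24⊕b25⊕b26⊕b27⊕b28⊕b29⊕b30⊕b31 = 0⊕1⊕1⊕1⊕1⊕0⊕0⊕0⊕1⊕1⊕0⊕1⊕0⊕0⊕0⊕0 = 1
Syndrome (s16...s1) = 10100 → position 20.
Flip bit 20: corrected codeword = 1101110110011100111000011010000
Data bits at positions 3,5,6,7,9,10,11,12,13,14,15,17,18,19,20,21,22,23,24,25,26,27,28,29,30,31: 01101001110111000011010000

01101001110111000011010000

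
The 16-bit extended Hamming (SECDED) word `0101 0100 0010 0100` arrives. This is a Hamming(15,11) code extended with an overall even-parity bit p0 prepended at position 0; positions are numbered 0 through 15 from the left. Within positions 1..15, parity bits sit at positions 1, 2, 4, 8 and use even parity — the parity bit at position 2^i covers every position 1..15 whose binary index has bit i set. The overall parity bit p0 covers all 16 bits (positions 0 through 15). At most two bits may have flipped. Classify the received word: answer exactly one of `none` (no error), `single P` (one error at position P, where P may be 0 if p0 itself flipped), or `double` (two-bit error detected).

single 0

s1: b1⊕b3⊕b5⊕b7⊕b9⊕b11⊕b13⊕b15 = 1⊕1⊕1⊕0⊕0⊕0⊕1⊕0 = 0
s2: b2⊕b3⊕b6⊕b7⊕b10⊕b11⊕b14⊕b15 = 0⊕1⊕0⊕0⊕1⊕0⊕0⊕0 = 0
s4: b4⊕b5⊕b6⊕b7⊕b12⊕b13⊕b14⊕b15 = 0⊕1⊕0⊕0⊕0⊕1⊕0⊕0 = 0
s8: b8⊕b9⊕b10⊕b11⊕b12⊕b13⊕b14⊕b15 = 0⊕0⊕1⊕0⊕0⊕1⊕0⊕0 = 0
Syndrome (s8...s1) = 0000 → position 0 (no error).
Overall parity (XOR of all 16 bits, including p0): 0⊕1⊕0⊕1⊕0⊕1⊕0⊕0⊕0⊕0⊕1⊕0⊕0⊕1⊕0⊕0 = 1
Overall=1, syndrome position=0 → single-bit error at position 0.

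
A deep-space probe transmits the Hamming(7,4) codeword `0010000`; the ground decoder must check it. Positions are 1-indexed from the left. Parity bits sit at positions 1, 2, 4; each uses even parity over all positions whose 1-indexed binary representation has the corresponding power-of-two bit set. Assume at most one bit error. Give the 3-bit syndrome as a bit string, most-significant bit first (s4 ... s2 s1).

011

s1: b1⊕b3⊕b5⊕b7 = 0⊕1⊕0⊕0 = 1
s2: b2⊕b3⊕b6⊕b7 = 0⊕1⊕0⊕0 = 1
s4: b4⊕b5⊕b6⊕b7 = 0⊕0⊕0⊕0 = 0
Syndrome (s4...s1) = 011 → position 3.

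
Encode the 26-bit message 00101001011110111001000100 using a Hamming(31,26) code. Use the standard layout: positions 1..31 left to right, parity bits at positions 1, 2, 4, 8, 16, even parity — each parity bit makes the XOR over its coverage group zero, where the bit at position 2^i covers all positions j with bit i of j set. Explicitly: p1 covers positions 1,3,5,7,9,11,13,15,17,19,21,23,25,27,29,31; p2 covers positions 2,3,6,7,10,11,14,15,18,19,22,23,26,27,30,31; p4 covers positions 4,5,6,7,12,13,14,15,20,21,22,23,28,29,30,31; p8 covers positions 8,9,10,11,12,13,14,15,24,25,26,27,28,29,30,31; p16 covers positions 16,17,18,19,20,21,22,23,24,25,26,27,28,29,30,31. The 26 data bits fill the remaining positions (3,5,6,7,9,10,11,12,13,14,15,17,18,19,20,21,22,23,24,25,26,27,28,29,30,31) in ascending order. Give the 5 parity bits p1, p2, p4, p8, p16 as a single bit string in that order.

01001

Place data bits at non-power-of-two positions: b3=0, b5=0, b6=1, b7=0, b9=1, b10=0, b11=0, b12=1, b13=0, b14=1, b15=1, b17=1, b18=1, b19=0, b20=1, b21=1, b22=1, b23=0, b24=0, b25=1, b26=0, b27=0, b28=0, b29=1, b30=0, b31=0.
p1 = XOR of data positions {3,5,7,9,11,13,15,17,19,21,23,25,27,29,31} = 0⊕0⊕0⊕1⊕0⊕0⊕1⊕1⊕0⊕1⊕0⊕1⊕0⊕1⊕0 = 0
p2 = XOR of data positions {3,6,7,10,11,14,15,18,19,22,23,26,27,30,31} = 0⊕1⊕0⊕0⊕0⊕1⊕1⊕1⊕0⊕1⊕0⊕0⊕0⊕0⊕0 = 1
p4 = XOR of data positions {5,6,7,12,13,14,15,20,21,22,23,28,29,30,31} = 0⊕1⊕0⊕1⊕0⊕1⊕1⊕1⊕1⊕1⊕0⊕0⊕1⊕0⊕0 = 0
p8 = XOR of data positions {9,10,11,12,13,14,15,24,25,26,27,28,29,30,31} = 1⊕0⊕0⊕1⊕0⊕1⊕1⊕0⊕1⊕0⊕0⊕0⊕1⊕0⊕0 = 0
p16 = XOR of data positions {17,18,19,20,21,22,23,24,25,26,27,28,29,30,31} = 1⊕1⊕0⊕1⊕1⊕1⊕0⊕0⊕1⊕0⊕0⊕0⊕1⊕0⊕0 = 1
Parity bits p1,p2,p4,p8,p16 = 01001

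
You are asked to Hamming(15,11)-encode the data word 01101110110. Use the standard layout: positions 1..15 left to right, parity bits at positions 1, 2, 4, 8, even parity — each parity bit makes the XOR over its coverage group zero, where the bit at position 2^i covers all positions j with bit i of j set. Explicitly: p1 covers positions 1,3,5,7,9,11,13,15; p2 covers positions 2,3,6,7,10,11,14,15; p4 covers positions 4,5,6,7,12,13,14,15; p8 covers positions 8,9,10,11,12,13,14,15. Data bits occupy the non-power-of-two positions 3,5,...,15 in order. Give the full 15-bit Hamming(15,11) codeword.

000011011110110

Place data bits at non-power-of-two positions: b3=0, b5=1, b6=1, b7=0, b9=1, b10=1, b11=1, b12=0, b13=1, b14=1, b15=0.
p1 = XOR of data positions {3,5,7,9,11,13,15} = 0⊕1⊕0⊕1⊕1⊕1⊕0 = 0
p2 = XOR of data positions {3,6,7,10,11,14,15} = 0⊕1⊕0⊕1⊕1⊕1⊕0 = 0
p4 = XOR of data positions {5,6,7,12,13,14,15} = 1⊕1⊕0⊕0⊕1⊕1⊕0 = 0
p8 = XOR of data positions {9,10,11,12,13,14,15} = 1⊕1⊕1⊕0⊕1⊕1⊕0 = 1
Codeword b1..b15 = 000011011110110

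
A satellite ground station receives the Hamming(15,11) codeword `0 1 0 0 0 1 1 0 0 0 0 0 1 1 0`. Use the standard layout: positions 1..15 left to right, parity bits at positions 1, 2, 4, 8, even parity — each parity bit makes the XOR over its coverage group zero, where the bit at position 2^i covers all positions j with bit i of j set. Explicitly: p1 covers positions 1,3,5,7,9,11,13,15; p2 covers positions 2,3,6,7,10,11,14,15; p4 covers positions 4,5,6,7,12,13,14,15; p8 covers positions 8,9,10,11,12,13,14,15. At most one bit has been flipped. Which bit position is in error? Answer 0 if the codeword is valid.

0

s1: b1⊕b3⊕b5⊕b7⊕b9⊕b11⊕b13⊕b15 = 0⊕0⊕0⊕1⊕0⊕0⊕1⊕0 = 0
s2: b2⊕b3⊕b6⊕b7⊕b10⊕b11⊕b14⊕b15 = 1⊕0⊕1⊕1⊕0⊕0⊕1⊕0 = 0
s4: b4⊕b5⊕b6⊕b7⊕b12⊕b13⊕b14⊕b15 = 0⊕0⊕1⊕1⊕0⊕1⊕1⊕0 = 0
s8: b8⊕b9⊕b10⊕b11⊕b12⊕b13⊕b14⊕b15 = 0⊕0⊕0⊕0⊕0⊕1⊕1⊕0 = 0
Syndrome (s8...s1) = 0000 → position 0 (no error).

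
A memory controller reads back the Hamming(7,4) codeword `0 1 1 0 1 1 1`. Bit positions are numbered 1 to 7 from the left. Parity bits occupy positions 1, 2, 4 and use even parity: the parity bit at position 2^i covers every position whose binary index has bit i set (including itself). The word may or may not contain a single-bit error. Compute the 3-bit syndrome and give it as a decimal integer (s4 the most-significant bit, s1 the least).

s1: b1⊕b3⊕b5⊕b7 = 0⊕1⊕1⊕1 = 1
s2: b2⊕b3⊕b6⊕b7 = 1⊕1⊕1⊕1 = 0
s4: b4⊕b5⊕b6⊕b7 = 0⊕1⊕1⊕1 = 1
Syndrome (s4...s1) = 101 → position 5.

5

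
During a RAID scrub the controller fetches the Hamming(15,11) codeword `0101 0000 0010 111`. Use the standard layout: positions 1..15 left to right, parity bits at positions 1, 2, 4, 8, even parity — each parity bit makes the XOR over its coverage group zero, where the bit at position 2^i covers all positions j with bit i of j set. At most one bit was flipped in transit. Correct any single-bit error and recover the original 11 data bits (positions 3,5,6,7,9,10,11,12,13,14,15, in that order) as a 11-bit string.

s1: b1⊕b3⊕b5⊕b7⊕b9⊕b11⊕b13⊕b15 = 0⊕0⊕0⊕0⊕0⊕1⊕1⊕1 = 1
s2: b2⊕b3⊕b6⊕b7⊕b10⊕b11⊕b14⊕b15 = 1⊕0⊕0⊕0⊕0⊕1⊕1⊕1 = 0
s4: b4⊕b5⊕b6⊕b7⊕b12⊕b13⊕b14⊕b15 = 1⊕0⊕0⊕0⊕0⊕1⊕1⊕1 = 0
s8: b8⊕b9⊕b10⊕b11⊕b12⊕b13⊕b14⊕b15 = 0⊕0⊕0⊕1⊕0⊕1⊕1⊕1 = 0
Syndrome (s8...s1) = 0001 → position 1.
Flip bit 1: corrected codeword = 110100000010111
Data bits at positions 3,5,6,7,9,10,11,12,13,14,15: 00000010111

00000010111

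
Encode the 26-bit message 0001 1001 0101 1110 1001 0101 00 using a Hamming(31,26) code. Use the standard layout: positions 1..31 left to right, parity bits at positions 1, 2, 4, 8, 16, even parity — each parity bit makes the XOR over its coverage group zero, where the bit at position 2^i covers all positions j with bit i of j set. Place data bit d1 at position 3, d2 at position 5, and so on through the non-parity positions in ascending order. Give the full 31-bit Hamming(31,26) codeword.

1000001010010100111101001010100

Place data bits at non-power-of-two positions: b3=0, b5=0, b6=0, b7=1, b9=1, b10=0, b11=0, b12=1, b13=0, b14=1, b15=0, b17=1, b18=1, b19=1, b20=1, b21=0, b22=1, b23=0, b24=0, b25=1, b26=0, b27=1, b28=0, b29=1, b30=0, b31=0.
p1 = XOR of data positions {3,5,7,9,11,13,15,17,19,21,23,25,27,29,31} = 0⊕0⊕1⊕1⊕0⊕0⊕0⊕1⊕1⊕0⊕0⊕1⊕1⊕1⊕0 = 1
p2 = XOR of data positions {3,6,7,10,11,14,15,18,19,22,23,26,27,30,31} = 0⊕0⊕1⊕0⊕0⊕1⊕0⊕1⊕1⊕1⊕0⊕0⊕1⊕0⊕0 = 0
p4 = XOR of data positions {5,6,7,12,13,14,15,20,21,22,23,28,29,30,31} = 0⊕0⊕1⊕1⊕0⊕1⊕0⊕1⊕0⊕1⊕0⊕0⊕1⊕0⊕0 = 0
p8 = XOR of data positions {9,10,11,12,13,14,15,24,25,26,27,28,29,30,31} = 1⊕0⊕0⊕1⊕0⊕1⊕0⊕0⊕1⊕0⊕1⊕0⊕1⊕0⊕0 = 0
p16 = XOR of data positions {17,18,19,20,21,22,23,24,25,26,27,28,29,30,31} = 1⊕1⊕1⊕1⊕0⊕1⊕0⊕0⊕1⊕0⊕1⊕0⊕1⊕0⊕0 = 0
Codeword b1..b31 = 1000001010010100111101001010100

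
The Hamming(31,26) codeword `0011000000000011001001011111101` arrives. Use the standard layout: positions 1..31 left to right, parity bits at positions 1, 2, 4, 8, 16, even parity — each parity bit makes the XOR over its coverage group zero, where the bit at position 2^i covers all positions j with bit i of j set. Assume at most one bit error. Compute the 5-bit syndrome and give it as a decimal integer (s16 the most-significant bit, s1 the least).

s1: b1⊕b3⊕b5⊕b7⊕b9⊕b11⊕b13⊕b15⊕b17⊕b19⊕b21⊕b23⊕b25⊕b27⊕b29⊕b31 = 0⊕1⊕0⊕0⊕0⊕0⊕0⊕1⊕0⊕1⊕0⊕0⊕1⊕1⊕1⊕1 = 1
s2: b2⊕b3⊕b6⊕b7⊕b10⊕b11⊕b14⊕b15⊕b18⊕b19⊕b22⊕b23⊕b26⊕b27⊕b30⊕b31 = 0⊕1⊕0⊕0⊕0⊕0⊕0⊕1⊕0⊕1⊕1⊕0⊕1⊕1⊕0⊕1 = 1
s4: b4⊕b5⊕b6⊕b7⊕b12⊕b13⊕b14⊕b15⊕b20⊕b21⊕b22⊕b23⊕b28⊕b29⊕b30⊕b31 = 1⊕0⊕0⊕0⊕0⊕0⊕0⊕1⊕0⊕0⊕1⊕0⊕1⊕1⊕0⊕1 = 0
s8: b8⊕b9⊕b10⊕b11⊕b12⊕b13⊕b14⊕b15⊕b24⊕b25⊕b26⊕b27⊕b28⊕b29⊕b30⊕b31 = 0⊕0⊕0⊕0⊕0⊕0⊕0⊕1⊕1⊕1⊕1⊕1⊕1⊕1⊕0⊕1 = 0
s16: b16⊕b17⊕b18⊕b19⊕b20⊕b21⊕b22⊕b23⊕b24⊕b25⊕b26⊕b27⊕b28⊕b29⊕b30⊕b31 = 1⊕0⊕0⊕1⊕0⊕0⊕1⊕0⊕1⊕1⊕1⊕1⊕1⊕1⊕0⊕1 = 0
Syndrome (s16...s1) = 00011 → position 3.

3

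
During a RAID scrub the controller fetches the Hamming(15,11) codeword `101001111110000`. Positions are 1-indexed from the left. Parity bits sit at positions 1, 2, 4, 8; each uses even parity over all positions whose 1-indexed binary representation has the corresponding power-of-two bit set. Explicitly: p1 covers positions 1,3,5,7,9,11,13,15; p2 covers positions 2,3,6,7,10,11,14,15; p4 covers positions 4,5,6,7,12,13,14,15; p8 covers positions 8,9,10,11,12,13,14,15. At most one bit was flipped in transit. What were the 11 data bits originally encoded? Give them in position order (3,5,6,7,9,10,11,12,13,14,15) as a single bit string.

s1: b1⊕b3⊕b5⊕b7⊕b9⊕b11⊕b13⊕b15 = 1⊕1⊕0⊕1⊕1⊕1⊕0⊕0 = 1
s2: b2⊕b3⊕b6⊕b7⊕b10⊕b11⊕b14⊕b15 = 0⊕1⊕1⊕1⊕1⊕1⊕0⊕0 = 1
s4: b4⊕b5⊕b6⊕b7⊕b12⊕b13⊕b14⊕b15 = 0⊕0⊕1⊕1⊕0⊕0⊕0⊕0 = 0
s8: b8⊕b9⊕b10⊕b11⊕b12⊕b13⊕b14⊕b15 = 1⊕1⊕1⊕1⊕0⊕0⊕0⊕0 = 0
Syndrome (s8...s1) = 0011 → position 3.
Flip bit 3: corrected codeword = 100001111110000
Data bits at positions 3,5,6,7,9,10,11,12,13,14,15: 00111110000

00111110000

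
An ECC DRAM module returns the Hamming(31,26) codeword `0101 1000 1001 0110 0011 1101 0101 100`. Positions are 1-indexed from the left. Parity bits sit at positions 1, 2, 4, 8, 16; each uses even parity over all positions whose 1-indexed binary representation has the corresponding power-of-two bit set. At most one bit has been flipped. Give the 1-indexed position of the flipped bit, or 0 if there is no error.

0

s1: b1⊕b3⊕b5⊕b7⊕b9⊕b11⊕b13⊕b15⊕b17⊕b19⊕b21⊕b23⊕b25⊕b27⊕b29⊕b31 = 0⊕0⊕1⊕0⊕1⊕0⊕0⊕1⊕0⊕1⊕1⊕0⊕0⊕0⊕1⊕0 = 0
s2: b2⊕b3⊕b6⊕b7⊕b10⊕b11⊕b14⊕b15⊕b18⊕b19⊕b22⊕b23⊕b26⊕b27⊕b30⊕b31 = 1⊕0⊕0⊕0⊕0⊕0⊕1⊕1⊕0⊕1⊕1⊕0⊕1⊕0⊕0⊕0 = 0
s4: b4⊕b5⊕b6⊕b7⊕b12⊕b13⊕b14⊕b15⊕b20⊕b21⊕b22⊕b23⊕b28⊕b29⊕b30⊕b31 = 1⊕1⊕0⊕0⊕1⊕0⊕1⊕1⊕1⊕1⊕1⊕0⊕1⊕1⊕0⊕0 = 0
s8: b8⊕b9⊕b10⊕b11⊕b12⊕b13⊕b14⊕b15⊕b24⊕b25⊕b26⊕b27⊕b28⊕b29⊕b30⊕b31 = 0⊕1⊕0⊕0⊕1⊕0⊕1⊕1⊕1⊕0⊕1⊕0⊕1⊕1⊕0⊕0 = 0
s16: b16⊕b17⊕b18⊕b19⊕b20⊕b21⊕b22⊕b23⊕b24⊕b25⊕b26⊕b27⊕b28⊕b29⊕b30⊕b31 = 0⊕0⊕0⊕1⊕1⊕1⊕1⊕0⊕1⊕0⊕1⊕0⊕1⊕1⊕0⊕0 = 0
Syndrome (s16...s1) = 00000 → position 0 (no error).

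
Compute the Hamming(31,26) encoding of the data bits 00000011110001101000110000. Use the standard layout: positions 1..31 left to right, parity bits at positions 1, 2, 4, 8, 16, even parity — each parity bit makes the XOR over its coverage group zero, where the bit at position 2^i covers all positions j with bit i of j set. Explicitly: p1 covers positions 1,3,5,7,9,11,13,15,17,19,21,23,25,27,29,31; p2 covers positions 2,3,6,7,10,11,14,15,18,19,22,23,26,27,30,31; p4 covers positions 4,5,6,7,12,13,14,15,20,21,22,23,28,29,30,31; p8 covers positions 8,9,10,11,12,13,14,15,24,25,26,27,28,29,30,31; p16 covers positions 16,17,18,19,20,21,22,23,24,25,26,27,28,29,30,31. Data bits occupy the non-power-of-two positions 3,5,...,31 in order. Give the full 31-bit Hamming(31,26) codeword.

0001000000111101001101000110000

Place data bits at non-power-of-two positions: b3=0, b5=0, b6=0, b7=0, b9=0, b10=0, b11=1, b12=1, b13=1, b14=1, b15=0, b17=0, b18=0, b19=1, b20=1, b21=0, b22=1, b23=0, b24=0, b25=0, b26=1, b27=1, b28=0, b29=0, b30=0, b31=0.
p1 = XOR of data positions {3,5,7,9,11,13,15,17,19,21,23,25,27,29,31} = 0⊕0⊕0⊕0⊕1⊕1⊕0⊕0⊕1⊕0⊕0⊕0⊕1⊕0⊕0 = 0
p2 = XOR of data positions {3,6,7,10,11,14,15,18,19,22,23,26,27,30,31} = 0⊕0⊕0⊕0⊕1⊕1⊕0⊕0⊕1⊕1⊕0⊕1⊕1⊕0⊕0 = 0
p4 = XOR of data positions {5,6,7,12,13,14,15,20,21,22,23,28,29,30,31} = 0⊕0⊕0⊕1⊕1⊕1⊕0⊕1⊕0⊕1⊕0⊕0⊕0⊕0⊕0 = 1
p8 = XOR of data positions {9,10,11,12,13,14,15,24,25,26,27,28,29,30,31} = 0⊕0⊕1⊕1⊕1⊕1⊕0⊕0⊕0⊕1⊕1⊕0⊕0⊕0⊕0 = 0
p16 = XOR of data positions {17,18,19,20,21,22,23,24,25,26,27,28,29,30,31} = 0⊕0⊕1⊕1⊕0⊕1⊕0⊕0⊕0⊕1⊕1⊕0⊕0⊕0⊕0 = 1
Codeword b1..b31 = 0001000000111101001101000110000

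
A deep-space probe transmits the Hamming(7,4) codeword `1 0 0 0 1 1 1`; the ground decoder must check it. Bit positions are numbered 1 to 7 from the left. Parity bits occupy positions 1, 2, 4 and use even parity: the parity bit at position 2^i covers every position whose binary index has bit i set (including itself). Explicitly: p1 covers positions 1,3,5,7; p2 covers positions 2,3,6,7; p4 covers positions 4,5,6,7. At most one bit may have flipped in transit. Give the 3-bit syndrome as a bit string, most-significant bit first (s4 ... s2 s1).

s1: b1⊕b3⊕b5⊕b7 = 1⊕0⊕1⊕1 = 1
s2: b2⊕b3⊕b6⊕b7 = 0⊕0⊕1⊕1 = 0
s4: b4⊕b5⊕b6⊕b7 = 0⊕1⊕1⊕1 = 1
Syndrome (s4...s1) = 101 → position 5.

101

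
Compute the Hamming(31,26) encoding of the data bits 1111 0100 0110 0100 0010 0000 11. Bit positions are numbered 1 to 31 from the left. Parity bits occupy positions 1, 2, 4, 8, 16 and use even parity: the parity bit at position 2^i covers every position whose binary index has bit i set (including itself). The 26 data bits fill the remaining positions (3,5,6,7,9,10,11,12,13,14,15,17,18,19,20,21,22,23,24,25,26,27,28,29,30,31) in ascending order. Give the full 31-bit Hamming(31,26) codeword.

0111111001000110001000010000011

Place data bits at non-power-of-two positions: b3=1, b5=1, b6=1, b7=1, b9=0, b10=1, b11=0, b12=0, b13=0, b14=1, b15=1, b17=0, b18=0, b19=1, b20=0, b21=0, b22=0, b23=0, b24=1, b25=0, b26=0, b27=0, b28=0, b29=0, b30=1, b31=1.
p1 = XOR of data positions {3,5,7,9,11,13,15,17,19,21,23,25,27,29,31} = 1⊕1⊕1⊕0⊕0⊕0⊕1⊕0⊕1⊕0⊕0⊕0⊕0⊕0⊕1 = 0
p2 = XOR of data positions {3,6,7,10,11,14,15,18,19,22,23,26,27,30,31} = 1⊕1⊕1⊕1⊕0⊕1⊕1⊕0⊕1⊕0⊕0⊕0⊕0⊕1⊕1 = 1
p4 = XOR of data positions {5,6,7,12,13,14,15,20,21,22,23,28,29,30,31} = 1⊕1⊕1⊕0⊕0⊕1⊕1⊕0⊕0⊕0⊕0⊕0⊕0⊕1⊕1 = 1
p8 = XOR of data positions {9,10,11,12,13,14,15,24,25,26,27,28,29,30,31} = 0⊕1⊕0⊕0⊕0⊕1⊕1⊕1⊕0⊕0⊕0⊕0⊕0⊕1⊕1 = 0
p16 = XOR of data positions {17,18,19,20,21,22,23,24,25,26,27,28,29,30,31} = 0⊕0⊕1⊕0⊕0⊕0⊕0⊕1⊕0⊕0⊕0⊕0⊕0⊕1⊕1 = 0
Codeword b1..b31 = 0111111001000110001000010000011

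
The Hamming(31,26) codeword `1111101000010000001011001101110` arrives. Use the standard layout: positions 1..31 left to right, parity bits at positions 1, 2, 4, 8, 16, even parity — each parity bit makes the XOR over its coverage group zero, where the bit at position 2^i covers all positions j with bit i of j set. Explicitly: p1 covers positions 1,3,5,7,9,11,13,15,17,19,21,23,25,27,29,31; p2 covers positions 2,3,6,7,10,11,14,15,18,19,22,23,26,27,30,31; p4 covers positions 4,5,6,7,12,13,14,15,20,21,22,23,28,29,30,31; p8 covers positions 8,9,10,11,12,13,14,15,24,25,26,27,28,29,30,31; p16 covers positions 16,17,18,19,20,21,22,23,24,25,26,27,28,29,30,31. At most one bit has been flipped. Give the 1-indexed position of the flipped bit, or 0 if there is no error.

s1: b1⊕b3⊕b5⊕b7⊕b9⊕b11⊕b13⊕b15⊕b17⊕b19⊕b21⊕b23⊕b25⊕b27⊕b29⊕b31 = 1⊕1⊕1⊕1⊕0⊕0⊕0⊕0⊕0⊕1⊕1⊕0⊕1⊕0⊕1⊕0 = 0
s2: b2⊕b3⊕b6⊕b7⊕b10⊕b11⊕b14⊕b15⊕b18⊕b19⊕b22⊕b23⊕b26⊕b27⊕b30⊕b31 = 1⊕1⊕0⊕1⊕0⊕0⊕0⊕0⊕0⊕1⊕1⊕0⊕1⊕0⊕1⊕0 = 1
s4: b4⊕b5⊕b6⊕b7⊕b12⊕b13⊕b14⊕b15⊕b20⊕b21⊕b22⊕b23⊕b28⊕b29⊕b30⊕b31 = 1⊕1⊕0⊕1⊕1⊕0⊕0⊕0⊕0⊕1⊕1⊕0⊕1⊕1⊕1⊕0 = 1
s8: b8⊕b9⊕b10⊕b11⊕b12⊕b13⊕b14⊕b15⊕b24⊕b25⊕b26⊕b27⊕b28⊕b29⊕b30⊕b31 = 0⊕0⊕0⊕0⊕1⊕0⊕0⊕0⊕0⊕1⊕1⊕0⊕1⊕1⊕1⊕0 = 0
s16: b16⊕b17⊕b18⊕b19⊕b20⊕b21⊕b22⊕b23⊕b24⊕b25⊕b26⊕b27⊕b28⊕b29⊕b30⊕b31 = 0⊕0⊕0⊕1⊕0⊕1⊕1⊕0⊕0⊕1⊕1⊕0⊕1⊕1⊕1⊕0 = 0
Syndrome (s16...s1) = 00110 → position 6.

6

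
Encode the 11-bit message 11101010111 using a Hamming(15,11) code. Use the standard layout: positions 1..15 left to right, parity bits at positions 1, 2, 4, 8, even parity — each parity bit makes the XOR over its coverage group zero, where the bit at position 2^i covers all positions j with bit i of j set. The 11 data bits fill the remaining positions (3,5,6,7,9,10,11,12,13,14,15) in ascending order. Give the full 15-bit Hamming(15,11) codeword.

Place data bits at non-power-of-two positions: b3=1, b5=1, b6=1, b7=0, b9=1, b10=0, b11=1, b12=0, b13=1, b14=1, b15=1.
p1 = XOR of data positions {3,5,7,9,11,13,15} = 1⊕1⊕0⊕1⊕1⊕1⊕1 = 0
p2 = XOR of data positions {3,6,7,10,11,14,15} = 1⊕1⊕0⊕0⊕1⊕1⊕1 = 1
p4 = XOR of data positions {5,6,7,12,13,14,15} = 1⊕1⊕0⊕0⊕1⊕1⊕1 = 1
p8 = XOR of data positions {9,10,11,12,13,14,15} = 1⊕0⊕1⊕0⊕1⊕1⊕1 = 1
Codeword b1..b15 = 011111011010111

011111011010111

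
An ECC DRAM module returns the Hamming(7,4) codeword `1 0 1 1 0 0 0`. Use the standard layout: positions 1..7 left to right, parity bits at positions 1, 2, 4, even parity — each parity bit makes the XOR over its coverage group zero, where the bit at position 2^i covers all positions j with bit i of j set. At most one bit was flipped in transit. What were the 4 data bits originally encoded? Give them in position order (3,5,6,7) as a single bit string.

s1: b1⊕b3⊕b5⊕b7 = 1⊕1⊕0⊕0 = 0
s2: b2⊕b3⊕b6⊕b7 = 0⊕1⊕0⊕0 = 1
s4: b4⊕b5⊕b6⊕b7 = 1⊕0⊕0⊕0 = 1
Syndrome (s4...s1) = 110 → position 6.
Flip bit 6: corrected codeword = 1011010
Data bits at positions 3,5,6,7: 1010

1010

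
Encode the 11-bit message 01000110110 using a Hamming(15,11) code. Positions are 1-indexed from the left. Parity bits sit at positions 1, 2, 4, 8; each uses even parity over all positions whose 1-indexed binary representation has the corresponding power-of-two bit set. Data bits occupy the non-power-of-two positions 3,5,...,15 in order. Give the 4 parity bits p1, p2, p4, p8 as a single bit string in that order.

1110

Place data bits at non-power-of-two positions: b3=0, b5=1, b6=0, b7=0, b9=0, b10=1, b11=1, b12=0, b13=1, b14=1, b15=0.
p1 = XOR of data positions {3,5,7,9,11,13,15} = 0⊕1⊕0⊕0⊕1⊕1⊕0 = 1
p2 = XOR of data positions {3,6,7,10,11,14,15} = 0⊕0⊕0⊕1⊕1⊕1⊕0 = 1
p4 = XOR of data positions {5,6,7,12,13,14,15} = 1⊕0⊕0⊕0⊕1⊕1⊕0 = 1
p8 = XOR of data positions {9,10,11,12,13,14,15} = 0⊕1⊕1⊕0⊕1⊕1⊕0 = 0
Parity bits p1,p2,p4,p8 = 1110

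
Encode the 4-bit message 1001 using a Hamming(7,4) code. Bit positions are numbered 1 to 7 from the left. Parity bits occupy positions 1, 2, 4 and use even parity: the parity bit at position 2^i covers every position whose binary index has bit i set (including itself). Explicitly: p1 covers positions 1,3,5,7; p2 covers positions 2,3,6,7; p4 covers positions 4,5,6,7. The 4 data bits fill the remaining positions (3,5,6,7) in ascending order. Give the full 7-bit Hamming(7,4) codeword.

Place data bits at non-power-of-two positions: b3=1, b5=0, b6=0, b7=1.
p1 = XOR of data positions {3,5,7} = 1⊕0⊕1 = 0
p2 = XOR of data positions {3,6,7} = 1⊕0⊕1 = 0
p4 = XOR of data positions {5,6,7} = 0⊕0⊕1 = 1
Codeword b1..b7 = 0011001

0011001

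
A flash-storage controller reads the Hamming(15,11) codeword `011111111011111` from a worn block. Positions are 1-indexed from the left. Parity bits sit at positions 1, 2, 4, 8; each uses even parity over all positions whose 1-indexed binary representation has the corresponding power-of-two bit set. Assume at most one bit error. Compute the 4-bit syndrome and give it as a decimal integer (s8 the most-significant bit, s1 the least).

s1: b1⊕b3⊕b5⊕b7⊕b9⊕b11⊕b13⊕b15 = 0⊕1⊕1⊕1⊕1⊕1⊕1⊕1 = 1
s2: b2⊕b3⊕b6⊕b7⊕b10⊕b11⊕b14⊕b15 = 1⊕1⊕1⊕1⊕0⊕1⊕1⊕1 = 1
s4: b4⊕b5⊕b6⊕b7⊕b12⊕b13⊕b14⊕b15 = 1⊕1⊕1⊕1⊕1⊕1⊕1⊕1 = 0
s8: b8⊕b9⊕b10⊕b11⊕b12⊕b13⊕b14⊕b15 = 1⊕1⊕0⊕1⊕1⊕1⊕1⊕1 = 1
Syndrome (s8...s1) = 1011 → position 11.

11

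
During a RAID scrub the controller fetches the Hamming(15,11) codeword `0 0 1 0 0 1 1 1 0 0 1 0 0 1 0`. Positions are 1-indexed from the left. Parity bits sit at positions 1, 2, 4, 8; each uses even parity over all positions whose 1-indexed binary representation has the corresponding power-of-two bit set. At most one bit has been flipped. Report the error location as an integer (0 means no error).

s1: b1⊕b3⊕b5⊕b7⊕b9⊕b11⊕b13⊕b15 = 0⊕1⊕0⊕1⊕0⊕1⊕0⊕0 = 1
s2: b2⊕b3⊕b6⊕b7⊕b10⊕b11⊕b14⊕b15 = 0⊕1⊕1⊕1⊕0⊕1⊕1⊕0 = 1
s4: b4⊕b5⊕b6⊕b7⊕b12⊕b13⊕b14⊕b15 = 0⊕0⊕1⊕1⊕0⊕0⊕1⊕0 = 1
s8: b8⊕b9⊕b10⊕b11⊕b12⊕b13⊕b14⊕b15 = 1⊕0⊕0⊕1⊕0⊕0⊕1⊕0 = 1
Syndrome (s8...s1) = 1111 → position 15.

15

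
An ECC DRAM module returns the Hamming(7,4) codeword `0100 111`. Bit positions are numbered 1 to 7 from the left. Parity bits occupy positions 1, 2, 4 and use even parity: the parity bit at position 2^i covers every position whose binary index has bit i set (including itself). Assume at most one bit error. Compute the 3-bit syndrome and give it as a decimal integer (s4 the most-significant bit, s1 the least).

6

s1: b1⊕b3⊕b5⊕b7 = 0⊕0⊕1⊕1 = 0
s2: b2⊕b3⊕b6⊕b7 = 1⊕0⊕1⊕1 = 1
s4: b4⊕b5⊕b6⊕b7 = 0⊕1⊕1⊕1 = 1
Syndrome (s4...s1) = 110 → position 6.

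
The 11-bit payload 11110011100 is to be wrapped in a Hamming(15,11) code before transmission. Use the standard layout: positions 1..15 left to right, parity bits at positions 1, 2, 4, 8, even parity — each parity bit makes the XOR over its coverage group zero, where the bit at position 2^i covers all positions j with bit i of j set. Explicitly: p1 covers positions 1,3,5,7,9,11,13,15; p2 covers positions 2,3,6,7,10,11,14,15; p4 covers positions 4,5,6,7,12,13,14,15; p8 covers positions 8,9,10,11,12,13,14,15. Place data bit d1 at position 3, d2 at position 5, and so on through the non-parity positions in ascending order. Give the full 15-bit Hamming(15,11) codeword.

Place data bits at non-power-of-two positions: b3=1, b5=1, b6=1, b7=1, b9=0, b10=0, b11=1, b12=1, b13=1, b14=0, b15=0.
p1 = XOR of data positions {3,5,7,9,11,13,15} = 1⊕1⊕1⊕0⊕1⊕1⊕0 = 1
p2 = XOR of data positions {3,6,7,10,11,14,15} = 1⊕1⊕1⊕0⊕1⊕0⊕0 = 0
p4 = XOR of data positions {5,6,7,12,13,14,15} = 1⊕1⊕1⊕1⊕1⊕0⊕0 = 1
p8 = XOR of data positions {9,10,11,12,13,14,15} = 0⊕0⊕1⊕1⊕1⊕0⊕0 = 1
Codeword b1..b15 = 101111110011100

101111110011100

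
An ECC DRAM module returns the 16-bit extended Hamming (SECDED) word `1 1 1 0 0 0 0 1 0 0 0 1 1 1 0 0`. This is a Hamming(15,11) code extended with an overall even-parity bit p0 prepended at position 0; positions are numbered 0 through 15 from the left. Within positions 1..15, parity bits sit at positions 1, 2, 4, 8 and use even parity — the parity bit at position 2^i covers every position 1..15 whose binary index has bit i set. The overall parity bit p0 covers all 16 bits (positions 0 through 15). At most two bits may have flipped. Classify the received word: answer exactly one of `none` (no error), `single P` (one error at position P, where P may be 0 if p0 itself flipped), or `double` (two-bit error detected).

s1: b1⊕b3⊕b5⊕b7⊕b9⊕b11⊕b13⊕b15 = 1⊕0⊕0⊕1⊕0⊕1⊕1⊕0 = 0
s2: b2⊕b3⊕b6⊕b7⊕b10⊕b11⊕b14⊕b15 = 1⊕0⊕0⊕1⊕0⊕1⊕0⊕0 = 1
s4: b4⊕b5⊕b6⊕b7⊕b12⊕b13⊕b14⊕b15 = 0⊕0⊕0⊕1⊕1⊕1⊕0⊕0 = 1
s8: b8⊕b9⊕b10⊕b11⊕b12⊕b13⊕b14⊕b15 = 0⊕0⊕0⊕1⊕1⊕1⊕0⊕0 = 1
Syndrome (s8...s1) = 1110 → position 14.
Overall parity (XOR of all 16 bits, including p0): 1⊕1⊕1⊕0⊕0⊕0⊕0⊕1⊕0⊕0⊕0⊕1⊕1⊕1⊕0⊕0 = 1
Overall=1, syndrome position=14 → single-bit error at position 14.

single 14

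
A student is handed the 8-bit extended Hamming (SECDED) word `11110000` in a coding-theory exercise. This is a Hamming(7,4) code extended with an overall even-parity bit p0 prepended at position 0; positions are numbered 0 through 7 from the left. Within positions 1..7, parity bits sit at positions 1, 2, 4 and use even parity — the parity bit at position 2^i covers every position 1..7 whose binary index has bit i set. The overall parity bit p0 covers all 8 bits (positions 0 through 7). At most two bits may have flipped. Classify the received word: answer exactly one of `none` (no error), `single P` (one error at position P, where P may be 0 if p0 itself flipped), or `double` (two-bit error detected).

none

s1: b1⊕b3⊕b5⊕b7 = 1⊕1⊕0⊕0 = 0
s2: b2⊕b3⊕b6⊕b7 = 1⊕1⊕0⊕0 = 0
s4: b4⊕b5⊕b6⊕b7 = 0⊕0⊕0⊕0 = 0
Syndrome (s4...s1) = 000 → position 0 (no error).
Overall parity (XOR of all 8 bits, including p0): 1⊕1⊕1⊕1⊕0⊕0⊕0⊕0 = 0
Overall=0, syndrome position=0 → no error.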